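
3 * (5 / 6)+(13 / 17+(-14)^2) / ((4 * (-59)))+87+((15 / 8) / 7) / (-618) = 88.67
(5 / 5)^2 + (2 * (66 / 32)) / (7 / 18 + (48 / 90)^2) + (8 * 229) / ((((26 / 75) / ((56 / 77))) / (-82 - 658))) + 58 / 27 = -4436312765405 / 1559844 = -2844074.64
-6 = -6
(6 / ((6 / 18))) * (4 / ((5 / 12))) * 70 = 12096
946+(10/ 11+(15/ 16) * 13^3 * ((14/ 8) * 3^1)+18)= 8291901/ 704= 11778.27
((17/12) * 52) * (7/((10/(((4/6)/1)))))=1547/45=34.38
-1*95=-95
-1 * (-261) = 261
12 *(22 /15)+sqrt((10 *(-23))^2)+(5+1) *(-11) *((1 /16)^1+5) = -3461 /40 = -86.52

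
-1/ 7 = -0.14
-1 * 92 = -92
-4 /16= -1 /4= -0.25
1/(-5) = -1/5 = -0.20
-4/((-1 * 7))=4/7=0.57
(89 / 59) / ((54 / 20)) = 0.56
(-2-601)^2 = 363609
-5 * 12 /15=-4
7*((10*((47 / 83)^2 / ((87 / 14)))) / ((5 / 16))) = 6927424 / 599343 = 11.56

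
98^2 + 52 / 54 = 259334 / 27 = 9604.96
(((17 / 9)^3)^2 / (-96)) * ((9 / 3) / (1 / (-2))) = 24137569 / 8503056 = 2.84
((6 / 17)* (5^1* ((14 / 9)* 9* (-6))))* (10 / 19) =-25200 / 323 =-78.02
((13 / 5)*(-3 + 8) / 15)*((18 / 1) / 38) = 0.41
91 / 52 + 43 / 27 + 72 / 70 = 16523 / 3780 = 4.37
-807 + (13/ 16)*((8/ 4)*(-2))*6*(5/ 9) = -4907/ 6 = -817.83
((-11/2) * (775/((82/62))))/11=-24025/82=-292.99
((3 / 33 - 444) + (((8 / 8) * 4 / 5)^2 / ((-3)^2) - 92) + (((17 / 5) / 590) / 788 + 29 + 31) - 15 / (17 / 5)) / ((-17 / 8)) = 1878881911261 / 8313641325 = 226.00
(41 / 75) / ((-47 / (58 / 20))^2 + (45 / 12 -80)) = 3364 / 1147125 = 0.00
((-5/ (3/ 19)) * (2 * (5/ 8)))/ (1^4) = -39.58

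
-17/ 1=-17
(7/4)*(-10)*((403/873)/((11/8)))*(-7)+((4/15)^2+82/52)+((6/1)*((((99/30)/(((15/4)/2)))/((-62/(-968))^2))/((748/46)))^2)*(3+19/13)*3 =2330057911896885986339/41649032020488750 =55945.07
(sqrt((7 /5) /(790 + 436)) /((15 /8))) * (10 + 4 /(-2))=32 * sqrt(42910) /45975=0.14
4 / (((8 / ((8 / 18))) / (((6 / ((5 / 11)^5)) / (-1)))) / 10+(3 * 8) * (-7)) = -1288408 / 54115011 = -0.02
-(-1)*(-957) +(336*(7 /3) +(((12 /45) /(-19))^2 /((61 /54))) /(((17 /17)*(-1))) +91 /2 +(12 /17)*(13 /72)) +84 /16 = -13715248909 /112307100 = -122.12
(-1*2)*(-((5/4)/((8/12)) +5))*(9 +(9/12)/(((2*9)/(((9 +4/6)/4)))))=144155/1152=125.13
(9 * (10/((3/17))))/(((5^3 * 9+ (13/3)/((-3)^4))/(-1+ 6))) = 309825/136694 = 2.27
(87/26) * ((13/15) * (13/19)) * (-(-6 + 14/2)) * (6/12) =-377/380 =-0.99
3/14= 0.21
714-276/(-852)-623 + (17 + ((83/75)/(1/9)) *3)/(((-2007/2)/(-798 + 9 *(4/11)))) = 1677853436/13062225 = 128.45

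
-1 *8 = -8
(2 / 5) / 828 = 1 / 2070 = 0.00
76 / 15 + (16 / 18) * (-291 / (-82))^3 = 46308281 / 1033815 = 44.79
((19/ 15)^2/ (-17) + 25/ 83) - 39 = -38.79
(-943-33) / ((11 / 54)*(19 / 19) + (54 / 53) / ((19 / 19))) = -2793312 / 3499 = -798.32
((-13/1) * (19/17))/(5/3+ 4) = -741/289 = -2.56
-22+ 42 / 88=-947 / 44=-21.52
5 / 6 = 0.83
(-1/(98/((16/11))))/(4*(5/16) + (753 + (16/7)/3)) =-96/4883417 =-0.00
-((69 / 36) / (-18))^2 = -529 / 46656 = -0.01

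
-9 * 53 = -477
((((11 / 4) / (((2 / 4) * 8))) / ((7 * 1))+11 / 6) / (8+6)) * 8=649 / 588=1.10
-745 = -745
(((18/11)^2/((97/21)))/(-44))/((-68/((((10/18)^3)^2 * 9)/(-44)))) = -109375/93868018992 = -0.00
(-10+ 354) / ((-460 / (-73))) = 54.59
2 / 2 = 1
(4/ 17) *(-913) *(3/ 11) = -996/ 17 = -58.59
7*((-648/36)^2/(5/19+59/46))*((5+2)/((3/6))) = 3964464/193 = 20541.26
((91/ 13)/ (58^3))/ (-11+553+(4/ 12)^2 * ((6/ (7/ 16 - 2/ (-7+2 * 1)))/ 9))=12663/ 191334241456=0.00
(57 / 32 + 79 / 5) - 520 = -80387 / 160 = -502.42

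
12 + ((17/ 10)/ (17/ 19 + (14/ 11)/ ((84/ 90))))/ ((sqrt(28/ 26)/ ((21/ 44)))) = 12.35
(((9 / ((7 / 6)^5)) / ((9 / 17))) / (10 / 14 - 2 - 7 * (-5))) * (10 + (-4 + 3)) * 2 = 594864 / 141659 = 4.20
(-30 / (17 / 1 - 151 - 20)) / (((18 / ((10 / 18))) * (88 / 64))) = 100 / 22869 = 0.00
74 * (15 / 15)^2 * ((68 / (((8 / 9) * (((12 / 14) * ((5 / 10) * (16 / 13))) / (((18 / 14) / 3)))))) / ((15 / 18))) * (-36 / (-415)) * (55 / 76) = 21857121 / 63080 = 346.50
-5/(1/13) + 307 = 242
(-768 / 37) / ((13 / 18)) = -13824 / 481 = -28.74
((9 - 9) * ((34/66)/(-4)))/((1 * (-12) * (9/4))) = 0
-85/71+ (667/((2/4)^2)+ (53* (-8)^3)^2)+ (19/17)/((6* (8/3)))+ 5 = 14220684121957/19312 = 736365167.87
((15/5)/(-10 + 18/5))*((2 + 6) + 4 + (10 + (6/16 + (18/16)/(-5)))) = -1329/128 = -10.38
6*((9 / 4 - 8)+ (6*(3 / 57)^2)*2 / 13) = -323673 / 9386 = -34.48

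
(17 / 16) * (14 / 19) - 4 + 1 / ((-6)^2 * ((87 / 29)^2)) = -39571 / 12312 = -3.21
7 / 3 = 2.33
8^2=64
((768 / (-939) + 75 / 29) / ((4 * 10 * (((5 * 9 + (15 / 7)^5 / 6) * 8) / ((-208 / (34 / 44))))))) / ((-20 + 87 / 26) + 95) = -143285960818 / 396446597469225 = -0.00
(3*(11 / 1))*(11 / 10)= 363 / 10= 36.30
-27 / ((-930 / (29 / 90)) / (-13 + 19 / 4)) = -0.08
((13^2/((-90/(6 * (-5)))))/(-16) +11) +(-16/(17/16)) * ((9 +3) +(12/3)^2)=-414.17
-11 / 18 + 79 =1411 / 18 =78.39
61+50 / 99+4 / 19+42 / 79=9249875 / 148599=62.25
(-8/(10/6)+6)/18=1/15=0.07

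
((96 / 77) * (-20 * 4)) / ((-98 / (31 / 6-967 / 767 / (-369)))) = 1872963200 / 355948593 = 5.26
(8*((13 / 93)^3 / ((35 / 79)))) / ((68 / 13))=4512638 / 478592415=0.01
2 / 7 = 0.29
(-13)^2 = 169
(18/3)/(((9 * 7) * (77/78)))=52/539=0.10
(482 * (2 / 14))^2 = 232324 / 49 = 4741.31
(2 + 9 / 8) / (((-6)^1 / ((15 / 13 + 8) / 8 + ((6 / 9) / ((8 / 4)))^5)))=-0.60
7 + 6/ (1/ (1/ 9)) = 23/ 3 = 7.67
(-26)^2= 676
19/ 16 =1.19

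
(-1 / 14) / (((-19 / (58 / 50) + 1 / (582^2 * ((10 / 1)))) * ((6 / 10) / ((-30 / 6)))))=-409291500 / 11262572797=-0.04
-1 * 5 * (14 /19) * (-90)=6300 /19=331.58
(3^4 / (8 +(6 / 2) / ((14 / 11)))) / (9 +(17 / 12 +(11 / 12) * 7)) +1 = 21449 / 14645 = 1.46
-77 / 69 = -1.12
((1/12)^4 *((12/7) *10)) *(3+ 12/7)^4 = 219615/537824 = 0.41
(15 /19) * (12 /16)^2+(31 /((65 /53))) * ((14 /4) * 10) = 3498059 /3952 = 885.14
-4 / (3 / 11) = -44 / 3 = -14.67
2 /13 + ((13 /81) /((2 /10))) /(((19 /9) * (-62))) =20359 /137826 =0.15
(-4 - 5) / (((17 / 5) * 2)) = -1.32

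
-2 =-2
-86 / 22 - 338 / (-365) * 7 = 10331 / 4015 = 2.57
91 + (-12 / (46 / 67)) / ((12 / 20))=1423 / 23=61.87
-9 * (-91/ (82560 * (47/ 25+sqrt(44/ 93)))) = 5966415/ 979365248 -34125 * sqrt(1023)/ 489682624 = 0.00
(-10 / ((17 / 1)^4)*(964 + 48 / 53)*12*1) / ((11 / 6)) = -36820800 / 48692743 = -0.76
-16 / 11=-1.45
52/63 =0.83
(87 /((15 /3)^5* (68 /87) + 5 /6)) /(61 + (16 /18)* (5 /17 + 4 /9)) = 6948342 /12031745215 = 0.00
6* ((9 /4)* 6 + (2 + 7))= 135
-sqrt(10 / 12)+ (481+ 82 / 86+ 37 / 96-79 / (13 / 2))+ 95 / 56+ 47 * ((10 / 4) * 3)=309677257 / 375648-sqrt(30) / 6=823.47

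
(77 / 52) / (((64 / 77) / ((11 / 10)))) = 65219 / 33280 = 1.96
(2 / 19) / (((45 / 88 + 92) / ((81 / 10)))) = 7128 / 773395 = 0.01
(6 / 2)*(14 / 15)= 14 / 5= 2.80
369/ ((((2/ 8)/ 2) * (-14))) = -1476/ 7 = -210.86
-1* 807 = -807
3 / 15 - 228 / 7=-1133 / 35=-32.37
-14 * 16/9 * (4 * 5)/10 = -448/9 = -49.78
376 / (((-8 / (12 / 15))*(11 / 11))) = -188 / 5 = -37.60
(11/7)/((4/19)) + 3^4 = 2477/28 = 88.46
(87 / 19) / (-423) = -29 / 2679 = -0.01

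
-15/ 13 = -1.15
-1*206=-206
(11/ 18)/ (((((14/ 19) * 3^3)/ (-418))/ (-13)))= 567853/ 3402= 166.92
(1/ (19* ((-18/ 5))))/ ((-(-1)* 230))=-1/ 15732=-0.00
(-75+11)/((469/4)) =-256/469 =-0.55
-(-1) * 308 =308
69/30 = 23/10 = 2.30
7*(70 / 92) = 245 / 46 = 5.33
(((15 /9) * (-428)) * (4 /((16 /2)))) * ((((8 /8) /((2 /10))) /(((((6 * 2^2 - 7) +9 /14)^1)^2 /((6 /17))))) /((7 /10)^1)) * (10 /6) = -14980000 /3111459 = -4.81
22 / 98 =11 / 49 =0.22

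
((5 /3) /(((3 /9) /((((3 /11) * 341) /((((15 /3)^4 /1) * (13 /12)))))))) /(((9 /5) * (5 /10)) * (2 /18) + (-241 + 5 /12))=-13392 /4689425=-0.00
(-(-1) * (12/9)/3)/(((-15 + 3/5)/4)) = -10/81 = -0.12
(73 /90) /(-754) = -73 /67860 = -0.00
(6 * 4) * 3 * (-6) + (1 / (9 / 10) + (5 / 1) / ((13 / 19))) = -49559 / 117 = -423.58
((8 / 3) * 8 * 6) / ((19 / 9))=1152 / 19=60.63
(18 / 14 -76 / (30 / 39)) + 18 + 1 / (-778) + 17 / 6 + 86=380584 / 40845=9.32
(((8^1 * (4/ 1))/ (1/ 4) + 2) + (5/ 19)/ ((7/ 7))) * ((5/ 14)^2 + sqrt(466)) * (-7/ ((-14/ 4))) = 61875/ 1862 + 4950 * sqrt(466)/ 19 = 5657.22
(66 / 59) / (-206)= -33 / 6077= -0.01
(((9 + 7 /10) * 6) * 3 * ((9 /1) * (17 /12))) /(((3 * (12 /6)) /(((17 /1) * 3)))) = 756891 /40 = 18922.28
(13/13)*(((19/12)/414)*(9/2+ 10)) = 551/9936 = 0.06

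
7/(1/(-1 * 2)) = -14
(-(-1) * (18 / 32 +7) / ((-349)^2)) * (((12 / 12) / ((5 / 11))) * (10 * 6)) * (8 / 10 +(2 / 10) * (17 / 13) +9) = 1305711 / 15834130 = 0.08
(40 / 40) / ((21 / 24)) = 8 / 7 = 1.14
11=11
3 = 3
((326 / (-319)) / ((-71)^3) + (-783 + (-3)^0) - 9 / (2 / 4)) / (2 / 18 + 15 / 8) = -6576399854928 / 16326826087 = -402.80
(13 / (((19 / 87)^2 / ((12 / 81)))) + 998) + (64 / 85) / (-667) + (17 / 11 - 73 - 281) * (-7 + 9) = 225228289148 / 675407535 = 333.47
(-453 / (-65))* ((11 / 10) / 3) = 1661 / 650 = 2.56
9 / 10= 0.90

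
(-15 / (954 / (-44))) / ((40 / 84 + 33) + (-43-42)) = -0.01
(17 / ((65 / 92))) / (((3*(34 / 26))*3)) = 2.04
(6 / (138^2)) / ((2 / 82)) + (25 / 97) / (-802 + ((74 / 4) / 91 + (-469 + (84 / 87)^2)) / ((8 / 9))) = 6371650444673 / 500780884829622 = 0.01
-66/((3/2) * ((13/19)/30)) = -25080/13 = -1929.23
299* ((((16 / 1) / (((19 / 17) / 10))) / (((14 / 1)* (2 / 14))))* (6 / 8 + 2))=1118260 / 19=58855.79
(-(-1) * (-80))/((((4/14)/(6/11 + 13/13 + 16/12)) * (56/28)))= -13300/33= -403.03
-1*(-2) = 2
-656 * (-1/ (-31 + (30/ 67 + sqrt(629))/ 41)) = -38350394516/ 1810945637 - 30184036 * sqrt(629)/ 1810945637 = -21.60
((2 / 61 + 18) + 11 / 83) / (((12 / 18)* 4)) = 275913 / 40504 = 6.81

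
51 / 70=0.73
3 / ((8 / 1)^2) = 3 / 64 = 0.05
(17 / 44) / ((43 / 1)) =17 / 1892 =0.01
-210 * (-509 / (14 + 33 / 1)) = 106890 / 47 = 2274.26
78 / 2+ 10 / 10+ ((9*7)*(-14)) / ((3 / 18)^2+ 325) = 436288 / 11701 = 37.29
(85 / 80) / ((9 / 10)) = 1.18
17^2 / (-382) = -289 / 382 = -0.76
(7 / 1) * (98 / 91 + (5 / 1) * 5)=2373 / 13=182.54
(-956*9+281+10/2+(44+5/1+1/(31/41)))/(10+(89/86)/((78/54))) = -286541164/371411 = -771.49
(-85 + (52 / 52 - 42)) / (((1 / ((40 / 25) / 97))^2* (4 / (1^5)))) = -2016 / 235225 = -0.01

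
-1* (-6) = 6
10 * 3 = 30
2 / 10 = 1 / 5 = 0.20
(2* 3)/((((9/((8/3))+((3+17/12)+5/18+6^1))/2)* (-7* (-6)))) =144/7091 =0.02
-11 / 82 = -0.13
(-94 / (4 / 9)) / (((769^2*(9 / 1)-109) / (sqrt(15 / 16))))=-423*sqrt(15) / 42577120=-0.00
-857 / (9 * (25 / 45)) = -171.40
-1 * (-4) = 4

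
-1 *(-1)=1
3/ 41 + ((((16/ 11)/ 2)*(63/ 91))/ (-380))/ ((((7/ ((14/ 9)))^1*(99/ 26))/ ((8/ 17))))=5273581/ 72108135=0.07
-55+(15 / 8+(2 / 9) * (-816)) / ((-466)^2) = -55.00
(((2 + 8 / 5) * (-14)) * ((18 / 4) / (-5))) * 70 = 15876 / 5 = 3175.20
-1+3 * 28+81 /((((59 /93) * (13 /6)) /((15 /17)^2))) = 28567579 /221663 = 128.88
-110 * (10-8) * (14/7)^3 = -1760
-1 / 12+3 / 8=0.29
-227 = -227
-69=-69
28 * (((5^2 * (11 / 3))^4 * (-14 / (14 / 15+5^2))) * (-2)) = 22419031250000 / 10503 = 2134535965.91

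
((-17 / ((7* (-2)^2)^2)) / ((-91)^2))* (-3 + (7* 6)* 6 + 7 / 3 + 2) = -0.00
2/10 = 0.20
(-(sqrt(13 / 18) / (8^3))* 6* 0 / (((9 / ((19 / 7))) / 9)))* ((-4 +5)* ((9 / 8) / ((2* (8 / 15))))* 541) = 0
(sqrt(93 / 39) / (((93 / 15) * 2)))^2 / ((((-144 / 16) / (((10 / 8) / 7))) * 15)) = -25 / 1218672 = -0.00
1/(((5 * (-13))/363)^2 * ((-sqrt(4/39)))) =-131769 * sqrt(39)/8450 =-97.38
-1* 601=-601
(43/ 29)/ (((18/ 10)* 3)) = 215/ 783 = 0.27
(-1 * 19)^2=361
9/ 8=1.12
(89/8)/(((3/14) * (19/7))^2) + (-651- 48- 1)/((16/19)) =-10375547/12996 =-798.36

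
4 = 4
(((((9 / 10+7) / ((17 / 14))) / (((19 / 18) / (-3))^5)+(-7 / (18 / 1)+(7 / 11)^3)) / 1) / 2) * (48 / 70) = -1738295752545406 / 4202001905475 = -413.68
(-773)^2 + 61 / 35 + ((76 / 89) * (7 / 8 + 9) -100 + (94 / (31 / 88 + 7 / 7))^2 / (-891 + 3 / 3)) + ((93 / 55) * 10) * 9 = 16569407252315 / 27727238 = 597585.93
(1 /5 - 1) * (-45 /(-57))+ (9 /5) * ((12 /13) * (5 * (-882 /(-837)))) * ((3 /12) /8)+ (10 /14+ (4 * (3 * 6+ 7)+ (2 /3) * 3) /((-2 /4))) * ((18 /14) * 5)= -1961801265 /1500772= -1307.19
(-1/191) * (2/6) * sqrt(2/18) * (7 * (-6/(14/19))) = 19/573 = 0.03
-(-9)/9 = 1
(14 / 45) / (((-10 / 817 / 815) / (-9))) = 932197 / 5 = 186439.40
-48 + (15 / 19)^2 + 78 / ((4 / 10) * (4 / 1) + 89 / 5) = -1518201 / 35017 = -43.36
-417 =-417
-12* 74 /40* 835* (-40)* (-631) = -467873880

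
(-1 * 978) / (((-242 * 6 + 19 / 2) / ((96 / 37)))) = 187776 / 106745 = 1.76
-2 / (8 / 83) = -83 / 4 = -20.75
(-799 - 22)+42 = -779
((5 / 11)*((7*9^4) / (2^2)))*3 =15656.93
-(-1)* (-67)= -67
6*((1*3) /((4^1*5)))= 9 /10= 0.90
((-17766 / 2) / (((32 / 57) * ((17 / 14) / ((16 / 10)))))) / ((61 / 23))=-81519291 / 10370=-7861.07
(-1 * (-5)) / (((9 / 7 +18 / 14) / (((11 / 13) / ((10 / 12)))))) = 77 / 39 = 1.97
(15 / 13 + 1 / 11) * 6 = 1068 / 143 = 7.47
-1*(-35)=35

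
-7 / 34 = -0.21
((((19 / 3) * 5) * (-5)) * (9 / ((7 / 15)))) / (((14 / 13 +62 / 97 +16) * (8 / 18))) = -48516975 / 125104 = -387.81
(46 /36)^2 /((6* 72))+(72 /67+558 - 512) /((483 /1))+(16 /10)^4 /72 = 181429916963 /943646760000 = 0.19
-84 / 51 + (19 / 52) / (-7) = -10515 / 6188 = -1.70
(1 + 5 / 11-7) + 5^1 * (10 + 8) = 929 / 11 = 84.45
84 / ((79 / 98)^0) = 84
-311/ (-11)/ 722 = 311/ 7942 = 0.04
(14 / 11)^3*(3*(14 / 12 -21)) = -163268 / 1331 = -122.67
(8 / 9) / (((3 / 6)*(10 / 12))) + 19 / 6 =53 / 10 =5.30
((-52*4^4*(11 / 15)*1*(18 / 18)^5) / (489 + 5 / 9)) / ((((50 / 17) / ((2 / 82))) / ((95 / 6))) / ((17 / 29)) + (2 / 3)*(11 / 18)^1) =-32564353536 / 21882189715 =-1.49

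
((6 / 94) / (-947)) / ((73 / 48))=-144 / 3249157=-0.00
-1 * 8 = -8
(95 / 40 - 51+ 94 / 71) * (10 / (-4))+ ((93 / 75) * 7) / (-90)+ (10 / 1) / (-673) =101612655587 / 860094000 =118.14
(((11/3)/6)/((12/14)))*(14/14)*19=1463/108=13.55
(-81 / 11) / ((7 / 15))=-1215 / 77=-15.78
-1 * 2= -2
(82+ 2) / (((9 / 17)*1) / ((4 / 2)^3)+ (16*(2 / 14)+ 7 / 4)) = 79968 / 3905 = 20.48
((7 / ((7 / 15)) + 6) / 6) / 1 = 7 / 2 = 3.50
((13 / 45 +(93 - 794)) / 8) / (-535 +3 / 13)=102479 / 625680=0.16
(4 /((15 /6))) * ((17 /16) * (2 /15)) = 17 /75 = 0.23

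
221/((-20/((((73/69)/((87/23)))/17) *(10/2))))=-949/1044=-0.91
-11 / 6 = -1.83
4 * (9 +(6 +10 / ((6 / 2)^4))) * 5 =24500 / 81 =302.47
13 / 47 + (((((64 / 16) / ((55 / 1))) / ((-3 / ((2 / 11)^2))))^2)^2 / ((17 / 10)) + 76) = 1936624113870027278509 / 25389493264125799875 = 76.28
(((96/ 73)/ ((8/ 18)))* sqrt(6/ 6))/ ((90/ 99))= 3.25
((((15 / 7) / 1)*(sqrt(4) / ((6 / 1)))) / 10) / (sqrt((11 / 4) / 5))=sqrt(55) / 77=0.10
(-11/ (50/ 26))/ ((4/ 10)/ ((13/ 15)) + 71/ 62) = -115258/ 32375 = -3.56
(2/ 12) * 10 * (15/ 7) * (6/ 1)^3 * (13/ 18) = 3900/ 7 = 557.14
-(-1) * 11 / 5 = 11 / 5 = 2.20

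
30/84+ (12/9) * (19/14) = 13/6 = 2.17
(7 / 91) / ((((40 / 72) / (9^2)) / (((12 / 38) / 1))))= 4374 / 1235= 3.54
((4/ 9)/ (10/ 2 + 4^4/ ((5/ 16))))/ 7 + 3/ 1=778889/ 259623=3.00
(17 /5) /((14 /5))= 17 /14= 1.21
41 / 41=1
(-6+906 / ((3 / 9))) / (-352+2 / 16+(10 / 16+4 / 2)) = -10848 / 1397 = -7.77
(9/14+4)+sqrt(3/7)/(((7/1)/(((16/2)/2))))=4 * sqrt(21)/49+65/14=5.02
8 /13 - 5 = -57 /13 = -4.38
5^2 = 25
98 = 98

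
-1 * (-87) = 87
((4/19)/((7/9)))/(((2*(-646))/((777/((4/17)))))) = -999/1444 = -0.69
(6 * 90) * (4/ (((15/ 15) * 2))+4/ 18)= 1200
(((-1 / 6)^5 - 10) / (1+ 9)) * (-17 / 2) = 1321937 / 155520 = 8.50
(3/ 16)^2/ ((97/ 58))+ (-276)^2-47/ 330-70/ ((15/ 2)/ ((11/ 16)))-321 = 51795397683/ 682880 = 75848.46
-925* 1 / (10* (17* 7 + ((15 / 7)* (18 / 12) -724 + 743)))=-1295 / 1977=-0.66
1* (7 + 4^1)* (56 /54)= 308 /27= 11.41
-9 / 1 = -9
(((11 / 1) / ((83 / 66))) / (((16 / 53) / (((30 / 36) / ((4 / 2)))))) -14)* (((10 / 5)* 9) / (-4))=46071 / 5312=8.67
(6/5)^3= 216/125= 1.73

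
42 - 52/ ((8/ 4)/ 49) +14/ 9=-11074/ 9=-1230.44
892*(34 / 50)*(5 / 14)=7582 / 35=216.63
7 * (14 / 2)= 49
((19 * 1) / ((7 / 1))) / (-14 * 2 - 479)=-19 / 3549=-0.01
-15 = -15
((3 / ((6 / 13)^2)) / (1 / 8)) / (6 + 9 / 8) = 2704 / 171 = 15.81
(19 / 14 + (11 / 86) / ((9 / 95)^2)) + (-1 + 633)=15789343 / 24381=647.61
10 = 10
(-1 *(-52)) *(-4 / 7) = -208 / 7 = -29.71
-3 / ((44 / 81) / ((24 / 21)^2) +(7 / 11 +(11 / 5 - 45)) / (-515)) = -6.03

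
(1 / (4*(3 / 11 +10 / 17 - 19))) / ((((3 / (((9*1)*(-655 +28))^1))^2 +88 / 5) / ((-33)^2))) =-3602608602615 / 4224507691264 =-0.85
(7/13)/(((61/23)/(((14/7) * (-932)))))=-300104/793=-378.44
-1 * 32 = -32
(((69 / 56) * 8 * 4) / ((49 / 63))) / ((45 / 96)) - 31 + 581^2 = 82721346 / 245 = 337638.15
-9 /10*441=-3969 /10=-396.90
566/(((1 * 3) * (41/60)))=11320/41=276.10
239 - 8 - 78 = 153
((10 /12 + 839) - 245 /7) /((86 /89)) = 429781 /516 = 832.91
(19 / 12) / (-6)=-19 / 72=-0.26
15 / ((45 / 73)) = 73 / 3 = 24.33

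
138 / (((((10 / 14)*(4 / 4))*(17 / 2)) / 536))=1035552 / 85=12182.96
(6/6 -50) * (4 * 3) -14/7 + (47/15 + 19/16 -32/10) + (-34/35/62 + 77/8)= -30168373/52080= -579.27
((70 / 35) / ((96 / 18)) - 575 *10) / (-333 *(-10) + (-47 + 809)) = -45997 / 32736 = -1.41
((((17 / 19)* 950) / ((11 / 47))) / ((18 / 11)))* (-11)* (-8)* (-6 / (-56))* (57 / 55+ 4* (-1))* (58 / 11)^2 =-4381172680 / 2541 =-1724192.32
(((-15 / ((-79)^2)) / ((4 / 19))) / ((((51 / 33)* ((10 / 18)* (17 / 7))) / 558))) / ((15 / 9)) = -33062337 / 18036490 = -1.83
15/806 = 0.02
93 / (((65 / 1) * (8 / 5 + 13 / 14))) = 434 / 767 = 0.57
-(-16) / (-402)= -8 / 201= -0.04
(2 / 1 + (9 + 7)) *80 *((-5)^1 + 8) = 4320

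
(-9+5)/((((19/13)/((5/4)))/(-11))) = 715/19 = 37.63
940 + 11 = 951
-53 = -53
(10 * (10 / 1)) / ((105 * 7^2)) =20 / 1029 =0.02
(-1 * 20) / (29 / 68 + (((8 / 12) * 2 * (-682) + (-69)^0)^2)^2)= -0.00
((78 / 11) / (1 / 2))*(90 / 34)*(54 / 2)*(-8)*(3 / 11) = -4548960 / 2057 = -2211.45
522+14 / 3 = 1580 / 3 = 526.67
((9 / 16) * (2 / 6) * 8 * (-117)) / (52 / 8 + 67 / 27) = -9477 / 485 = -19.54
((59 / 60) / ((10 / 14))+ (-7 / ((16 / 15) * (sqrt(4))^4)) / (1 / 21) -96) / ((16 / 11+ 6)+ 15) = -21803573 / 4742400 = -4.60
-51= -51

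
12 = 12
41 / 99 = 0.41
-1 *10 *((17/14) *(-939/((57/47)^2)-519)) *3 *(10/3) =140544.77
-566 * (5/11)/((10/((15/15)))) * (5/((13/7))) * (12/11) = -118860/1573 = -75.56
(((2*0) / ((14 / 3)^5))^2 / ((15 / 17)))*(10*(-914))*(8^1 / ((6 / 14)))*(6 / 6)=0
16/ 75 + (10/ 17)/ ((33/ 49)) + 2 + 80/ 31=2464052/ 434775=5.67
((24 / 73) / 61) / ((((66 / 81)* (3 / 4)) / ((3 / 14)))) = 648 / 342881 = 0.00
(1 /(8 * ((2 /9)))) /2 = 9 /32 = 0.28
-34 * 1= -34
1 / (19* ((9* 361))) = 1 / 61731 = 0.00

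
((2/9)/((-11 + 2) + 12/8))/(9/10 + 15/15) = -8/513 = -0.02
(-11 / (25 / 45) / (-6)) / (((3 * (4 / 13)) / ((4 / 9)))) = 143 / 90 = 1.59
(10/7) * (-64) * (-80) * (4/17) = 204800/119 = 1721.01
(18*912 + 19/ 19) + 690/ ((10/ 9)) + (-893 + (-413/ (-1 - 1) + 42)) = 32787/ 2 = 16393.50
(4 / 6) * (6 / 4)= 1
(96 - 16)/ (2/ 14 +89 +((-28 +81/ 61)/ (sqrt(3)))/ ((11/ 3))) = 0.94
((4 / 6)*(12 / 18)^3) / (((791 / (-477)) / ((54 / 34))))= -2544 / 13447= -0.19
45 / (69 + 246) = 1 / 7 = 0.14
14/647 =0.02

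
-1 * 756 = -756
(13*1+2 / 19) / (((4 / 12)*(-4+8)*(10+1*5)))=249 / 380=0.66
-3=-3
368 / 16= 23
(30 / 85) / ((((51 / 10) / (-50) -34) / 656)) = -1968000 / 289867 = -6.79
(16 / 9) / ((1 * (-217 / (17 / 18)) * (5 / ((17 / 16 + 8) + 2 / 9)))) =-3247 / 225990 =-0.01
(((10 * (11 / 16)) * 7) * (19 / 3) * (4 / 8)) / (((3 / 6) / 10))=36575 / 12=3047.92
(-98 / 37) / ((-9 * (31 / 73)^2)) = 522242 / 320013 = 1.63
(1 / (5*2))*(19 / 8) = 19 / 80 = 0.24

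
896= 896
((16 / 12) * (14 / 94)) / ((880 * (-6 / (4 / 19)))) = -7 / 884070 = -0.00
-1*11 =-11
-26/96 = -13/48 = -0.27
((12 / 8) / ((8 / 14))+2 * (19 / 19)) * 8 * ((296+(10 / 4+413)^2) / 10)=5118913 / 8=639864.12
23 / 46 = 1 / 2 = 0.50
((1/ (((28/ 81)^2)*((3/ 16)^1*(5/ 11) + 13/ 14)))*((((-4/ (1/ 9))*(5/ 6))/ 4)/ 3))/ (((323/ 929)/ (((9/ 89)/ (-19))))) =3017108655/ 9550730798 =0.32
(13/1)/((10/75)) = 195/2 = 97.50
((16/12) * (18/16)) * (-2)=-3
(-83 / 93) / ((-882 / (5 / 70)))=83 / 1148364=0.00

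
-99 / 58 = -1.71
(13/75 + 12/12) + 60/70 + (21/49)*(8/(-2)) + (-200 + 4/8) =-209143/1050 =-199.18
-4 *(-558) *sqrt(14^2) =31248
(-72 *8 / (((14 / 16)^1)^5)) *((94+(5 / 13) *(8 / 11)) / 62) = -18176016384 / 10643633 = -1707.69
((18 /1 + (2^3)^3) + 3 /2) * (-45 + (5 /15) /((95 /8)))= -13624471 /570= -23902.58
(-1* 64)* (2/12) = -32/3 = -10.67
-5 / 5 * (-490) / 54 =245 / 27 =9.07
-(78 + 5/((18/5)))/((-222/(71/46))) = 101459/183816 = 0.55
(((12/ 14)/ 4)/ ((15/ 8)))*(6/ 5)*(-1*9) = -216/ 175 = -1.23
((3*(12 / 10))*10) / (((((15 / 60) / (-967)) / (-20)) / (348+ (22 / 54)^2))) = 78539894720 / 81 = 969628329.88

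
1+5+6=12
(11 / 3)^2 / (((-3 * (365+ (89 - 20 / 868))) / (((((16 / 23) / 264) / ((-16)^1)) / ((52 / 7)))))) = 16709 / 76348363104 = 0.00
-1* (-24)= 24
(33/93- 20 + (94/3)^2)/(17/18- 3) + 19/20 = -289611/620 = -467.11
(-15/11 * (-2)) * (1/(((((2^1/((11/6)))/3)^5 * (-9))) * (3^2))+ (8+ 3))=341515/13824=24.70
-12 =-12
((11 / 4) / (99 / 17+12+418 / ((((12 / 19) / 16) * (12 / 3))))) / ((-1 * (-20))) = 561 / 10873840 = 0.00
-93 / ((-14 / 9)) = 837 / 14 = 59.79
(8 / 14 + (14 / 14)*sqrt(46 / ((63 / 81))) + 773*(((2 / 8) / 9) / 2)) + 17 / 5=22.40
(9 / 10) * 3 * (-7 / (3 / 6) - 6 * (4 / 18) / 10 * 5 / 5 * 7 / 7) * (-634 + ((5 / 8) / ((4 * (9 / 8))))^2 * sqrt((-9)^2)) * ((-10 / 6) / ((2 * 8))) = -4837363 / 1920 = -2519.46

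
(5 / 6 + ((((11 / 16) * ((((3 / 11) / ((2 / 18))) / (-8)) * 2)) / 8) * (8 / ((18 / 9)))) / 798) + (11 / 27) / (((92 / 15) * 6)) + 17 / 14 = 6217565 / 3020544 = 2.06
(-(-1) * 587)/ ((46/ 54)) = 689.09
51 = 51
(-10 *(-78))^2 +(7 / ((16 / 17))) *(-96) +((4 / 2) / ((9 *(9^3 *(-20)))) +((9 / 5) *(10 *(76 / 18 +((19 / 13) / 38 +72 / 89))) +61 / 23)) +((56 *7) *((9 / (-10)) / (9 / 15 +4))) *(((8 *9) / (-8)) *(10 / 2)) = 611231.21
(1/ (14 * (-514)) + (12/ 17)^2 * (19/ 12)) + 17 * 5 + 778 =1796373171/ 2079644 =863.79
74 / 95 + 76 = 7294 / 95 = 76.78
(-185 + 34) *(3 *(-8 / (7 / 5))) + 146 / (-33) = 596938 / 231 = 2584.15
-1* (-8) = 8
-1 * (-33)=33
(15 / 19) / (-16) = -15 / 304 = -0.05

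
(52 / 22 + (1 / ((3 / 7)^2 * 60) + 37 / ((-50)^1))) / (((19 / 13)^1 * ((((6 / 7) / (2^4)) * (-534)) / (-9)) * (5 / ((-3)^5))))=-41701023 / 2325125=-17.93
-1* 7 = -7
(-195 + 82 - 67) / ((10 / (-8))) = 144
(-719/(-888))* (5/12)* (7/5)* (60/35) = 719/888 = 0.81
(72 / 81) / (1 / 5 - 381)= -5 / 2142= -0.00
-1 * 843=-843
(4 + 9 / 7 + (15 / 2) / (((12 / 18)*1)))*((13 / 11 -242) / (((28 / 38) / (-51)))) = 1188465903 / 4312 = 275618.25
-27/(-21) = 1.29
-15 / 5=-3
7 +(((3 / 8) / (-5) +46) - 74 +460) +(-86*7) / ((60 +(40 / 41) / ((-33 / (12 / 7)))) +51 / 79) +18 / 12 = 260232116259 / 604501880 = 430.49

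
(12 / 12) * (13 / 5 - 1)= 8 / 5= 1.60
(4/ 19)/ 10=2/ 95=0.02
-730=-730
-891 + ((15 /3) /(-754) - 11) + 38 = -651461 /754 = -864.01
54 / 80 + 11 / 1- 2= 387 / 40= 9.68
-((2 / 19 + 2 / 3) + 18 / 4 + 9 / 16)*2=-5321 / 456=-11.67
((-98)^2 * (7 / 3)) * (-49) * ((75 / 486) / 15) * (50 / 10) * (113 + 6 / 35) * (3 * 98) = -456687535220 / 243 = -1879372572.92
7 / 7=1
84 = 84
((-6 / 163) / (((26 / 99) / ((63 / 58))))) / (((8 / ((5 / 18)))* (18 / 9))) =-10395 / 3932864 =-0.00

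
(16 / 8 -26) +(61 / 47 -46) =-3229 / 47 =-68.70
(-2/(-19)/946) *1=1/8987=0.00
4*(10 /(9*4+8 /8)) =40 /37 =1.08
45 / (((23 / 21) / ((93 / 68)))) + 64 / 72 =803477 / 14076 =57.08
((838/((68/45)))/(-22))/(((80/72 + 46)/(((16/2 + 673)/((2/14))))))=-808936065/317152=-2550.63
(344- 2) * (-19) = -6498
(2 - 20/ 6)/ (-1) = 4/ 3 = 1.33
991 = 991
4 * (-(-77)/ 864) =77/ 216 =0.36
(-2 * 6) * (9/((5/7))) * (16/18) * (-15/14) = 144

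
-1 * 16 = -16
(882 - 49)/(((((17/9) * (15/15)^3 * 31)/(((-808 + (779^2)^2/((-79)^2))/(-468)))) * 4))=-18044296871097/40241968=-448394.99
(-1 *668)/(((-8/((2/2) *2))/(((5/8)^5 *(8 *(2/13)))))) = 521875/26624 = 19.60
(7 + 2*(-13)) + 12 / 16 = -73 / 4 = -18.25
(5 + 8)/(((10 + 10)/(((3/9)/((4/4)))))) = 13/60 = 0.22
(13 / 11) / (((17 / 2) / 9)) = 234 / 187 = 1.25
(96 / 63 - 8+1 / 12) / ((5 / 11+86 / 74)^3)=-12068026597 / 7976928736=-1.51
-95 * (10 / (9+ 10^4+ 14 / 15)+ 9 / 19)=-45.09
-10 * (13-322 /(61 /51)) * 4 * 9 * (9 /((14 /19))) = 481060620 /427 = 1126605.67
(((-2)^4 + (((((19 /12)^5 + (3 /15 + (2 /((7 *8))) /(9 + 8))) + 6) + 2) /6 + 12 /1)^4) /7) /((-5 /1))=-31750427806474639200794745941448942173281 /21795449480046279938877372864921600000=-1456.75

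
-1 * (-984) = 984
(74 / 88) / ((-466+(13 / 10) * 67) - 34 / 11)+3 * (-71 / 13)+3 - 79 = -100932043 / 1092494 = -92.39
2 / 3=0.67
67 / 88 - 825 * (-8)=580867 / 88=6600.76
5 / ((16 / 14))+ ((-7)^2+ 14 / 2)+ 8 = 68.38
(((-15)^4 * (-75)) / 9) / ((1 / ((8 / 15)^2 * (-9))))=1080000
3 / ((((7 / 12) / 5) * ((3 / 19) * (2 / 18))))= 10260 / 7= 1465.71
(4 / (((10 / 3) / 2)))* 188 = 2256 / 5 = 451.20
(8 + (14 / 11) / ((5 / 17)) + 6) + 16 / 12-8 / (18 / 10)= 7532 / 495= 15.22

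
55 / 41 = 1.34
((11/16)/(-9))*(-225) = 17.19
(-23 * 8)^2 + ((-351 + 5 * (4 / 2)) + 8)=33523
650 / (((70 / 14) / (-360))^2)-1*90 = 3369510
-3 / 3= -1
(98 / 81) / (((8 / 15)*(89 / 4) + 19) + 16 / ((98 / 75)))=24010 / 855549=0.03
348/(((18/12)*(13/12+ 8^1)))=2784/109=25.54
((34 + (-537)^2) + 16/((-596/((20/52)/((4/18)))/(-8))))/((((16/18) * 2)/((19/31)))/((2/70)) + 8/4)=1802395917/646958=2785.96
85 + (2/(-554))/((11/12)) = 258983/3047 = 85.00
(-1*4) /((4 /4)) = -4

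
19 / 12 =1.58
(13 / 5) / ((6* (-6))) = -13 / 180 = -0.07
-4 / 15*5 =-4 / 3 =-1.33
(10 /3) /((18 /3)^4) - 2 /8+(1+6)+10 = 32567 /1944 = 16.75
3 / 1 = 3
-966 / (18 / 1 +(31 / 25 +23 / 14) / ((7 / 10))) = -236670 / 5419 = -43.67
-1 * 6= -6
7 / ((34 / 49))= 343 / 34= 10.09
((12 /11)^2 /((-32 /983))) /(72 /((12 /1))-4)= -8847 /484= -18.28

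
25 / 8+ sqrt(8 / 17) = 2 * sqrt(34) / 17+ 25 / 8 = 3.81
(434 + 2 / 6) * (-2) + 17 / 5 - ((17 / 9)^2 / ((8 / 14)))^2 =-474623813 / 524880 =-904.25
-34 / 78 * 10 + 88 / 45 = -1406 / 585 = -2.40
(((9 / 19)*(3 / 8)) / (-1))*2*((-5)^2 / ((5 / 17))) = -2295 / 76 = -30.20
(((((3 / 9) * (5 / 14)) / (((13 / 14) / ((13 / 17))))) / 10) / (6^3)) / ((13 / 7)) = 7 / 286416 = 0.00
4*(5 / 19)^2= 100 / 361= 0.28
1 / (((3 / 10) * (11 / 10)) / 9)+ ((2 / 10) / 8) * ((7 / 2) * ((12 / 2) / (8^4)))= 49152231 / 1802240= 27.27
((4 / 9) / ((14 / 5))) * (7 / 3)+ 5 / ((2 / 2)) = 145 / 27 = 5.37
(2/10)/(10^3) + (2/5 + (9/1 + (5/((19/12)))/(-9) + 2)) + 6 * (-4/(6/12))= -36.95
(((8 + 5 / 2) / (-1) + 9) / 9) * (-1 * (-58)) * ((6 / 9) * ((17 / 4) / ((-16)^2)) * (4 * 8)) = -493 / 144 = -3.42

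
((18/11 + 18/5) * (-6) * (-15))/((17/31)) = 160704/187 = 859.38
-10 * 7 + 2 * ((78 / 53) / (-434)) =-70.01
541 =541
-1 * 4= -4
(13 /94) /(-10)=-13 /940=-0.01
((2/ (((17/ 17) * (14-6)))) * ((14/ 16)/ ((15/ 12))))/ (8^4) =7/ 163840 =0.00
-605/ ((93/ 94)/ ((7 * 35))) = -13933150/ 93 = -149818.82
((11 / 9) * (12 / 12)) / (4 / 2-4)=-11 / 18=-0.61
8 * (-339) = -2712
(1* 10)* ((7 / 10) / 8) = 7 / 8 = 0.88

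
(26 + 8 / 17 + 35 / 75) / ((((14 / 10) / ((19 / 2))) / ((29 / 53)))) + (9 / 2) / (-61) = 115351835 / 1154181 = 99.94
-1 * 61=-61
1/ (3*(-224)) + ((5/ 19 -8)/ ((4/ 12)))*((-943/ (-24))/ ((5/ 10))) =-23288347/ 12768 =-1823.96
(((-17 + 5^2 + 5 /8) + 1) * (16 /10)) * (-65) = -1001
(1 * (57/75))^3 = 6859/15625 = 0.44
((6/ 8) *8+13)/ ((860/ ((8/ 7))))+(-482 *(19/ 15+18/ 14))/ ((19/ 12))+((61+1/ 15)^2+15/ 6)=7603976903/ 2573550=2954.66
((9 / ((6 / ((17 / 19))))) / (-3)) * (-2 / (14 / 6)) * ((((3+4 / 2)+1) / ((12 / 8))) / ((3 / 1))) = 68 / 133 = 0.51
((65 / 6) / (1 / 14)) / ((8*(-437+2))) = -91 / 2088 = -0.04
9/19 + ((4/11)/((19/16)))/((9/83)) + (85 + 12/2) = 177374/1881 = 94.30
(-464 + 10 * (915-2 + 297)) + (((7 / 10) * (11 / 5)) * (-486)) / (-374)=9892301 / 850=11638.00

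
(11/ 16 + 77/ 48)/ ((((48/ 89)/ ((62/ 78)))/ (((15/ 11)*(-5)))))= -344875/ 14976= -23.03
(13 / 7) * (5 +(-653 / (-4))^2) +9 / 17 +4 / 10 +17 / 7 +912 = 479984553 / 9520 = 50418.55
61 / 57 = 1.07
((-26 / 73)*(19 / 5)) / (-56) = 247 / 10220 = 0.02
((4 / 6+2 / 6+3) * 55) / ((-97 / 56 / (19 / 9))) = -268.13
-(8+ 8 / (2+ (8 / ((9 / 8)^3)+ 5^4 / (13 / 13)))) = -3695264 / 461179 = -8.01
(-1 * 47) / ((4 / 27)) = -1269 / 4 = -317.25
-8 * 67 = -536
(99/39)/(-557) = -33/7241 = -0.00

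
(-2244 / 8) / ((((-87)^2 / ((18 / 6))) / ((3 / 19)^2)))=-1683 / 607202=-0.00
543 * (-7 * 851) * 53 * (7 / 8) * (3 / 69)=-52176327 / 8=-6522040.88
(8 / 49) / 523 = 0.00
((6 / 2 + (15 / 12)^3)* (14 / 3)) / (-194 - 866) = -2219 / 101760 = -0.02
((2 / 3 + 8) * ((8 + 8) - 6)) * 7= 1820 / 3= 606.67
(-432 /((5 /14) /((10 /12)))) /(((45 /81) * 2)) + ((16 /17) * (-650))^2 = 373348.86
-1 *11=-11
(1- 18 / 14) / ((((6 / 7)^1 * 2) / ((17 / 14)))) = -0.20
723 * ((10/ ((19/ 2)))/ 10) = 1446/ 19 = 76.11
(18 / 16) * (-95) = -855 / 8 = -106.88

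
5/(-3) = -5/3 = -1.67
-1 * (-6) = 6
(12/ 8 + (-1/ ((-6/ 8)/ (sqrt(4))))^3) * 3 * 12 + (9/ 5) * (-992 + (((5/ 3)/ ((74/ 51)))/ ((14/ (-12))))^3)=-273809882711/ 260609685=-1050.65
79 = 79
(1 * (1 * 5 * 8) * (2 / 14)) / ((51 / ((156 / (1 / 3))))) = 6240 / 119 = 52.44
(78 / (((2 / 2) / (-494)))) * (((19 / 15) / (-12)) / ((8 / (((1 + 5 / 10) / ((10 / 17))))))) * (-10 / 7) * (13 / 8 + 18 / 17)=-4453657 / 896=-4970.60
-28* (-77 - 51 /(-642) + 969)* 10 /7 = -3818100 /107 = -35683.18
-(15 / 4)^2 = -225 / 16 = -14.06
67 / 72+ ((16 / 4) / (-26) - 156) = -155.22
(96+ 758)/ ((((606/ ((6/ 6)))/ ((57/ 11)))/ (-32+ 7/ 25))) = -6433609/ 27775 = -231.63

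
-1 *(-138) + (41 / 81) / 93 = 1039595 / 7533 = 138.01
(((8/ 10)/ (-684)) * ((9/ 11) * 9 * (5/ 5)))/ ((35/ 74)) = -666/ 36575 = -0.02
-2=-2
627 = 627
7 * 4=28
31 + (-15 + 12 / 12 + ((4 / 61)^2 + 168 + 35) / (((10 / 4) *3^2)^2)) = 4856183 / 279075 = 17.40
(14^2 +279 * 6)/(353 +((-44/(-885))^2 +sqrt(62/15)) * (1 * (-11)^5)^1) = 51725355067163250/65765837732908300690529 -12316487092836423750 * sqrt(930)/65765837732908300690529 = -0.01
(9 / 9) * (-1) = -1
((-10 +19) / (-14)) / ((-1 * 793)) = 9 / 11102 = 0.00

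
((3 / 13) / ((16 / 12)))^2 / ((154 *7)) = 81 / 2914912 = 0.00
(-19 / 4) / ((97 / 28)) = -133 / 97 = -1.37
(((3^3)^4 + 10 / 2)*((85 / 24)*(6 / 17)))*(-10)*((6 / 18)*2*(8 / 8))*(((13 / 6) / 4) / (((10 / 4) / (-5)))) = 86359975 / 18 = 4797776.39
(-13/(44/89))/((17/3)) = -3471/748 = -4.64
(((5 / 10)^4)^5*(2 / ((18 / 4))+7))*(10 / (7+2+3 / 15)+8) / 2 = 14003 / 434110464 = 0.00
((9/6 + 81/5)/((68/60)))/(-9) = -59/34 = -1.74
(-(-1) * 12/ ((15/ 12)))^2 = 92.16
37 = 37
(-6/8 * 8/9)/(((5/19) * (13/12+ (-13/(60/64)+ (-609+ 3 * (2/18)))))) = 152/37287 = 0.00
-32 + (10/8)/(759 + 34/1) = -32.00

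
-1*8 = -8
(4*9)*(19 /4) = 171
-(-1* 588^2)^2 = -119538913536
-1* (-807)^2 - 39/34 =-22142505/34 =-651250.15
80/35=16/7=2.29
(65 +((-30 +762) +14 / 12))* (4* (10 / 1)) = 95780 / 3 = 31926.67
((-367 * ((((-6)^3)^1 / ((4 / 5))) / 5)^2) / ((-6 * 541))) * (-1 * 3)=-535086 / 541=-989.07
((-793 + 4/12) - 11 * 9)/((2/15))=-6687.50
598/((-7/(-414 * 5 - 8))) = 1242644/7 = 177520.57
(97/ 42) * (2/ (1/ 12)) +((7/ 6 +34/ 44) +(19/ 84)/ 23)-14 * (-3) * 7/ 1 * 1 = 1066783/ 3036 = 351.38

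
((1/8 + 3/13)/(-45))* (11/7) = -407/32760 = -0.01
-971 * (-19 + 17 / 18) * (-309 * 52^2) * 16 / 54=-351565697600 / 81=-4340317254.32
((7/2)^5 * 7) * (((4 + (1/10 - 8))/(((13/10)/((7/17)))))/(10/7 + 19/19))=-17294403/9248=-1870.07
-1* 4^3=-64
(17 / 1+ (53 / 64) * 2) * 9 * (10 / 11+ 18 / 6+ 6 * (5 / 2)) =69849 / 22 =3174.95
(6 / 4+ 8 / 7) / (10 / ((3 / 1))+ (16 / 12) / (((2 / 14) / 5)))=0.05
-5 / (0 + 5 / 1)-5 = -6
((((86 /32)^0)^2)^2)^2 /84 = 1 /84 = 0.01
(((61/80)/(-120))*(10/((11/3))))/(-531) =61/1869120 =0.00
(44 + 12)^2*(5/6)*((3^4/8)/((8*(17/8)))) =26460/17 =1556.47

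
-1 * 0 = 0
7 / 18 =0.39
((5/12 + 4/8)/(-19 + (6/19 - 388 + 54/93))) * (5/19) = -31/52188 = -0.00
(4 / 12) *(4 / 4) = 0.33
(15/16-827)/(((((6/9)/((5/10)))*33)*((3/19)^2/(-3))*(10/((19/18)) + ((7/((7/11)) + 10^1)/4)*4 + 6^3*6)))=90655403/53228736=1.70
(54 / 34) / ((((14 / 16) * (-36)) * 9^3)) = -2 / 28917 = -0.00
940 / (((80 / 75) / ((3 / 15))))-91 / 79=55331 / 316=175.10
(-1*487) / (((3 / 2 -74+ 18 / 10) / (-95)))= -462650 / 707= -654.38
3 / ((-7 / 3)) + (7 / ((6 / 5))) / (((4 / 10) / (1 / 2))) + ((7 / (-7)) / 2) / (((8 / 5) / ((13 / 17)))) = 32941 / 5712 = 5.77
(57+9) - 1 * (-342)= 408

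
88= 88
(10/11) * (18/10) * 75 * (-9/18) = -675/11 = -61.36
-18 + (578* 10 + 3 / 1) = 5765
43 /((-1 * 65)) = -43 /65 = -0.66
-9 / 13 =-0.69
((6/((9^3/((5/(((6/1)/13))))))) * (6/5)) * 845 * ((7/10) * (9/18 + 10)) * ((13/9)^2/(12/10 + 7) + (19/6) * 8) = 17003.71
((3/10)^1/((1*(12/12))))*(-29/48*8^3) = -464/5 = -92.80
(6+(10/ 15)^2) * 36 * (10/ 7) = 2320/ 7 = 331.43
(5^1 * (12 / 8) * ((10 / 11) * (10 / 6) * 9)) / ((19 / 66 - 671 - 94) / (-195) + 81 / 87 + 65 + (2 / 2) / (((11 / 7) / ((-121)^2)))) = 38171250 / 3503455009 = 0.01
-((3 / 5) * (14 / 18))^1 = -7 / 15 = -0.47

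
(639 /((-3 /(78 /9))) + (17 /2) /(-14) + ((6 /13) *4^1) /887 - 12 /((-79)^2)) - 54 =-3829759542171 /2015019188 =-1900.61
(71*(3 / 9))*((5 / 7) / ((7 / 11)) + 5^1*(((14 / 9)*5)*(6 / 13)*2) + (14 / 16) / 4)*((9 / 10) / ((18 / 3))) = 161682407 / 1223040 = 132.20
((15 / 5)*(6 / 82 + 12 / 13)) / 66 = 531 / 11726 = 0.05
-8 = -8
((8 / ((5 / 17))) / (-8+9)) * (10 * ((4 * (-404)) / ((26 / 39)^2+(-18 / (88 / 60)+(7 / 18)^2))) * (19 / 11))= 2705882112 / 41617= 65018.67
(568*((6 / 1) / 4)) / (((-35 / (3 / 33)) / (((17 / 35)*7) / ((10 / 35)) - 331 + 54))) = 102666 / 175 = 586.66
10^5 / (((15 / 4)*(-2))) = -40000 / 3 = -13333.33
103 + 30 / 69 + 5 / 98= 233257 / 2254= 103.49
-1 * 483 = -483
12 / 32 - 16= -125 / 8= -15.62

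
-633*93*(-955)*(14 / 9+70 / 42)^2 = 5253436855 / 9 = 583715206.11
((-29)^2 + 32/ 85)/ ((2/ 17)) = 71517/ 10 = 7151.70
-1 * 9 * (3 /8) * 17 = -459 /8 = -57.38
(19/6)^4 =130321/1296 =100.56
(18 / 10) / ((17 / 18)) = 162 / 85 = 1.91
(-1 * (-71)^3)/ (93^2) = 357911/ 8649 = 41.38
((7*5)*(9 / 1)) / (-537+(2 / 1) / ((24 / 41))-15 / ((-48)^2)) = -26880 / 45533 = -0.59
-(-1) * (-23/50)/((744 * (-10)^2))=-23/3720000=-0.00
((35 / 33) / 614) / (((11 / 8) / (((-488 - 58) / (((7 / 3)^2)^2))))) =-42120 / 1820203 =-0.02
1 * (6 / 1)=6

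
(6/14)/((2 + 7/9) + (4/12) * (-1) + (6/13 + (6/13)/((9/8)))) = 351/2716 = 0.13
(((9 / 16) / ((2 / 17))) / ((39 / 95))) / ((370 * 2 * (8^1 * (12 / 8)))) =323 / 246272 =0.00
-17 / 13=-1.31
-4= -4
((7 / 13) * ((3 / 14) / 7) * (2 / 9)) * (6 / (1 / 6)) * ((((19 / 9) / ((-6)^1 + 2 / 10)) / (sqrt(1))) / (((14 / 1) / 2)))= -380 / 55419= -0.01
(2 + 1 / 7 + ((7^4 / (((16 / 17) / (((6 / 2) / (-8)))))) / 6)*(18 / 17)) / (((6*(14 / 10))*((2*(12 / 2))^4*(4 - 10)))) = 248905 / 1560674304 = 0.00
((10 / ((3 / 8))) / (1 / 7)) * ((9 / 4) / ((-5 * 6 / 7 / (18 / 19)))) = -1764 / 19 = -92.84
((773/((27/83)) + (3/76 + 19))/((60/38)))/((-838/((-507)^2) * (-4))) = 116333.27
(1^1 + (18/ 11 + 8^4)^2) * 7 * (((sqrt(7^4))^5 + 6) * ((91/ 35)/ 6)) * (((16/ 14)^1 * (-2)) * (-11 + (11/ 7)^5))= 46617639946251129.37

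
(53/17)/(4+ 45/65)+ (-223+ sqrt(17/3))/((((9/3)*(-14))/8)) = 939473/21777 - 4*sqrt(51)/63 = 42.69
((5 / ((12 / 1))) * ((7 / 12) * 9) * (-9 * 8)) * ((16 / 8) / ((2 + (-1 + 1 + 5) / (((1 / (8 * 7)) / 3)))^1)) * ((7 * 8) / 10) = -882 / 421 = -2.10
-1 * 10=-10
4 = 4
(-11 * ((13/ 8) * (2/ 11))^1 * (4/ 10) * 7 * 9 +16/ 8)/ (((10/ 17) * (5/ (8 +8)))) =-54332/ 125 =-434.66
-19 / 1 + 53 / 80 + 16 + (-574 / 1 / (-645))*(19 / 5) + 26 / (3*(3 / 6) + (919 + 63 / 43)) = 4387548209 / 4091312400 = 1.07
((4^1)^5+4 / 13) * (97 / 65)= 1291652 / 845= 1528.58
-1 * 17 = -17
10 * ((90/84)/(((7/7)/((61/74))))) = 4575/518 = 8.83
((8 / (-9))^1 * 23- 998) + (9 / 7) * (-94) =-71776 / 63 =-1139.30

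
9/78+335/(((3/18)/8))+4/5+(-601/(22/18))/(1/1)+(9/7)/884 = 5305624777/340340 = 15589.19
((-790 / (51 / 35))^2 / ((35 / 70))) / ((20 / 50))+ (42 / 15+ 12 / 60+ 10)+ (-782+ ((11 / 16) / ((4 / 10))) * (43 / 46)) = 5623947502597 / 3828672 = 1468902.93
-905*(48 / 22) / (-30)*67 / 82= 24254 / 451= 53.78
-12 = -12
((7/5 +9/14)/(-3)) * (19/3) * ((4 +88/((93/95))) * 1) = -11862422/29295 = -404.93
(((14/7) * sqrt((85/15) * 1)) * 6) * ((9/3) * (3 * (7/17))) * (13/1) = 3276 * sqrt(51)/17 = 1376.20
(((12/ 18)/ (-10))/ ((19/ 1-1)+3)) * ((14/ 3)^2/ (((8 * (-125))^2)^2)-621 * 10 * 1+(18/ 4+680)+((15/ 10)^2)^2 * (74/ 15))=12376181249999951/ 708750000000000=17.46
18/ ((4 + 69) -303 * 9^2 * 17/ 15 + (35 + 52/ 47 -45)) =-2115/ 3260777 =-0.00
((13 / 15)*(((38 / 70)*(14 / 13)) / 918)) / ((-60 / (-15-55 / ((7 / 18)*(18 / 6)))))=551 / 963900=0.00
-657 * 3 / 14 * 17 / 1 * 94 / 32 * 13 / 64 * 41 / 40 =-839383857 / 573440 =-1463.77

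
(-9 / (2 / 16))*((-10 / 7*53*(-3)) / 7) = -114480 / 49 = -2336.33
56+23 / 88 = 56.26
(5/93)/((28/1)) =5/2604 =0.00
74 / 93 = 0.80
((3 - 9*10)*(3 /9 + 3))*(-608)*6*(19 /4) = 5025120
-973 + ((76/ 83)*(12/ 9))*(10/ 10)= -241973/ 249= -971.78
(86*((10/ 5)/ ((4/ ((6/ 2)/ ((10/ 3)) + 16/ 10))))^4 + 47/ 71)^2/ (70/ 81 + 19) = 296778797198361/ 132890116096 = 2233.26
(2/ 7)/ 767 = 2/ 5369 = 0.00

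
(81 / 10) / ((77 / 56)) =324 / 55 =5.89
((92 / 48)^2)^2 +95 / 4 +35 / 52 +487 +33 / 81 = 141611053 / 269568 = 525.33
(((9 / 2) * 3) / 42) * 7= 9 / 4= 2.25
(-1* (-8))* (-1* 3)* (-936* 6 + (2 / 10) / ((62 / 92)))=20890416 / 155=134776.88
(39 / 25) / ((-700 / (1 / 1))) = -39 / 17500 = -0.00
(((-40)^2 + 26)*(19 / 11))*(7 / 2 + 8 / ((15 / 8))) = 1199717 / 55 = 21813.04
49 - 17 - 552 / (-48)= 87 / 2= 43.50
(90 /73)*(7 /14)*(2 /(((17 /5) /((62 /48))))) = 2325 /4964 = 0.47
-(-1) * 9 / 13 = 9 / 13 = 0.69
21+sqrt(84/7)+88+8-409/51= 2* sqrt(3)+5558/51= 112.44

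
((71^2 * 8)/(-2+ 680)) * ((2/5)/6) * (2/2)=20164/5085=3.97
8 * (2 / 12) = 4 / 3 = 1.33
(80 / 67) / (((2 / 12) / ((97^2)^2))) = 42494054880 / 67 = 634239625.07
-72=-72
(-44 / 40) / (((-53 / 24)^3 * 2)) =38016 / 744385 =0.05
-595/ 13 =-45.77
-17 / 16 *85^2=-122825 / 16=-7676.56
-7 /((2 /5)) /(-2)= 35 /4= 8.75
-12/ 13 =-0.92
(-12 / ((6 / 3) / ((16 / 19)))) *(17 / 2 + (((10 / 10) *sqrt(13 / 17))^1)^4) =-252048 / 5491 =-45.90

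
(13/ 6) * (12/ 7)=26/ 7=3.71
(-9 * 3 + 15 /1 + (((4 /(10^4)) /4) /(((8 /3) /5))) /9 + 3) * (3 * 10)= -270.00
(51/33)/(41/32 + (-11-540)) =-544/193501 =-0.00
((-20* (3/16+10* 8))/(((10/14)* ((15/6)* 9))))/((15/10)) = -8981/135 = -66.53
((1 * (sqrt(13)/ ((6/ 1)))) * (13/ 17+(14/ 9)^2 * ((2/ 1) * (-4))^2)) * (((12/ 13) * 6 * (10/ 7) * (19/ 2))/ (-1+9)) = 20358595 * sqrt(13)/ 83538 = 878.69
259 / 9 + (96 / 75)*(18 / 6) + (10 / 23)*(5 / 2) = 174422 / 5175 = 33.70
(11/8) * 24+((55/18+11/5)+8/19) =66137/1710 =38.68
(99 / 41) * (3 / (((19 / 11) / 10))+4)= 40194 / 779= 51.60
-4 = -4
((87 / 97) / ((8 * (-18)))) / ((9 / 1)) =-29 / 41904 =-0.00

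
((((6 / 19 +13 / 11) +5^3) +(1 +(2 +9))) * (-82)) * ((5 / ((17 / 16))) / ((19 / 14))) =-2658400640 / 67507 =-39379.63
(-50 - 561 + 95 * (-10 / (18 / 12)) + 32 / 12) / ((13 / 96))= -9169.23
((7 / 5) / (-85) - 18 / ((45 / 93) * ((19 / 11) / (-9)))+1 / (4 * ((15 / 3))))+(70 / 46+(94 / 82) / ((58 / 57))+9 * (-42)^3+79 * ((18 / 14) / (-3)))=-4121873693029103 / 6183156700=-666629.34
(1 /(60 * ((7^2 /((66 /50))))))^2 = 121 /600250000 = 0.00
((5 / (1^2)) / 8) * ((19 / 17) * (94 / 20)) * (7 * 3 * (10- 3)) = 131271 / 272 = 482.61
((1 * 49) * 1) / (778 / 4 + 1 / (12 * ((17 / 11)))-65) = 9996 / 26429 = 0.38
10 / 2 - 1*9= -4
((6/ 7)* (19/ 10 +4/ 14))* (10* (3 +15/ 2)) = 1377/ 7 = 196.71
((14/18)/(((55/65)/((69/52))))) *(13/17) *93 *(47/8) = 3049501/5984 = 509.61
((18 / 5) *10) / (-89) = -36 / 89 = -0.40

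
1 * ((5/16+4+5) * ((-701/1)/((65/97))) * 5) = -10131553/208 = -48709.39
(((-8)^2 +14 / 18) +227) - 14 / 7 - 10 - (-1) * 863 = 10285 / 9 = 1142.78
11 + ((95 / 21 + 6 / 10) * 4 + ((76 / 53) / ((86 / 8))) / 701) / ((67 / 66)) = 31.19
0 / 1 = 0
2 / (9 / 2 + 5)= 4 / 19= 0.21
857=857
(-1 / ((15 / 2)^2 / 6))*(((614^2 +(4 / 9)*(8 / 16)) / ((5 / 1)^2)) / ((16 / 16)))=-27143728 / 16875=-1608.52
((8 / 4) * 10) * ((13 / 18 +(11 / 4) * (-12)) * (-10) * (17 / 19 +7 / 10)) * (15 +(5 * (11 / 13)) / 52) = 2991263975 / 19266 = 155261.29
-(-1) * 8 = 8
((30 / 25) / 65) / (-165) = -2 / 17875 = -0.00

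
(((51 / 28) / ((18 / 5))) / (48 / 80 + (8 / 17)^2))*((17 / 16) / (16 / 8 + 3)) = 417605 / 3190656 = 0.13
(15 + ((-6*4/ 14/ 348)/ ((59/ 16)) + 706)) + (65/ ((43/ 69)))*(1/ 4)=1539005817/ 2060044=747.07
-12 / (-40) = 0.30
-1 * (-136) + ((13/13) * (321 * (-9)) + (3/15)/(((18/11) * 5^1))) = -1238839/450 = -2752.98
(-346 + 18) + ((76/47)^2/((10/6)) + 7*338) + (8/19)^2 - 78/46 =186902752199/91706635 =2038.05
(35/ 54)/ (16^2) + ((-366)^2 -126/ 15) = 9258458287/ 69120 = 133947.60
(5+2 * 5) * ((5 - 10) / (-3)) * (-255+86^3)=15895025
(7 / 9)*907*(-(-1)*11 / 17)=69839 / 153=456.46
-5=-5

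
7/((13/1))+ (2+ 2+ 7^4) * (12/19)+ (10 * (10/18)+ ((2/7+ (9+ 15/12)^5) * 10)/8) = 9111417350549/63737856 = 142951.43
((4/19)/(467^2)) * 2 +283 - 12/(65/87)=71897183061/269339915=266.94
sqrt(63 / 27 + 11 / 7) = sqrt(1722) / 21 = 1.98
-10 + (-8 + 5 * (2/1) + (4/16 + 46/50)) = -683/100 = -6.83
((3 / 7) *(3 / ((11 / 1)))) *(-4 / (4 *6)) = -3 / 154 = -0.02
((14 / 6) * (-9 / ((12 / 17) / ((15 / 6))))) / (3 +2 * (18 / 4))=-595 / 96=-6.20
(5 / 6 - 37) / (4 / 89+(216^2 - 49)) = -19313 / 24888162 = -0.00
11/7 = 1.57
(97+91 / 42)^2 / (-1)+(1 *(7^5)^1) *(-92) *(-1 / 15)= 16784803 / 180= 93248.91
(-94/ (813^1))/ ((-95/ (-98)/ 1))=-9212/ 77235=-0.12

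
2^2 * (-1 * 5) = -20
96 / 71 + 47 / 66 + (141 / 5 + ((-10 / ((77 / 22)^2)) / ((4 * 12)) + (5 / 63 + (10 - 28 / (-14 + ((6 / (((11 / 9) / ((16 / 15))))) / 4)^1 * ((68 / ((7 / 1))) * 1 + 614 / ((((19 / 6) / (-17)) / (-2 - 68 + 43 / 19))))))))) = 282114779607691396 / 6995767175802405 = 40.33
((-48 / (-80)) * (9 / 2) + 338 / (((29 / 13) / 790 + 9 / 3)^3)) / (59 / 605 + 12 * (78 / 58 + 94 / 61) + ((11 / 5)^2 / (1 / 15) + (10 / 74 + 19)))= 35267942311973524878769 / 293749525542923646427828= 0.12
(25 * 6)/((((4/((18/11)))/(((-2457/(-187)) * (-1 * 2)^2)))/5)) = 33169500/2057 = 16125.18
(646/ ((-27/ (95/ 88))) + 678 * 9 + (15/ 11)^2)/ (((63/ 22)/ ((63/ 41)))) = 1937261/ 594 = 3261.38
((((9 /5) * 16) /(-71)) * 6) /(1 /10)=-1728 /71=-24.34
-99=-99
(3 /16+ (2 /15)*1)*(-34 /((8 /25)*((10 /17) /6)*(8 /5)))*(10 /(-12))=556325 /3072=181.10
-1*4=-4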